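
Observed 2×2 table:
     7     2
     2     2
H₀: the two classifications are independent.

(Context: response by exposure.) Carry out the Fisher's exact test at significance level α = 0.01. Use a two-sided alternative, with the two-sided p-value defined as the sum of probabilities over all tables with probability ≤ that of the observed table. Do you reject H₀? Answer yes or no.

Margins: r₁=9, r₂=4, c₁=9, c₂=4, n=13
p_obs = C(9,7)·C(4,2)/C(13,9); sum pmf over tables with pmf ≤ p_obs
p-value (two-sided) = 0.53007
At α=0.01: p ≥ α → fail to reject H₀

reject H₀: no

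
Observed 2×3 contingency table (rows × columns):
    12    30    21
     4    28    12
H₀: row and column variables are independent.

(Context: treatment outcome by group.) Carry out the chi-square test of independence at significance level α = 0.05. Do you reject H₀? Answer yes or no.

reject H₀: no

Row totals [63, 44], col totals [16, 58, 33], n=107
χ² = (12−9.42)²/9.42 + (30−34.15)²/34.15 + (21−19.43)²/19.43 + (4−6.58)²/6.58 + (28−23.85)²/23.85 + (12−13.57)²/13.57 = 3.2522
df = 2
p-value (upper-tail) = 0.19669
At α=0.05: p ≥ α → fail to reject H₀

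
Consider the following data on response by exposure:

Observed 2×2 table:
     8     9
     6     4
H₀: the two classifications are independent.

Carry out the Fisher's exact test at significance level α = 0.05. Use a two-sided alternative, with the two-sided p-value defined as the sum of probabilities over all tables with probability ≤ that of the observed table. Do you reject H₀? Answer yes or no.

Margins: r₁=17, r₂=10, c₁=14, c₂=13, n=27
p_obs = C(17,8)·C(10,6)/C(27,14); sum pmf over tables with pmf ≤ p_obs
p-value (two-sided) = 0.69458
At α=0.05: p ≥ α → fail to reject H₀

reject H₀: no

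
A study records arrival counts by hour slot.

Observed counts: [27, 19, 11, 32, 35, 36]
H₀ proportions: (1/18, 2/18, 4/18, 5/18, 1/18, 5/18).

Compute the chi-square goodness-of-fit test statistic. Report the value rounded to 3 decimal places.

test statistic = 135.734

n = 160; E_i = n·p_i = [8.89, 17.78, 35.56, 44.44, 8.89, 44.44]
χ² = (27−8.89)²/8.89 + (19−17.78)²/17.78 + (11−35.56)²/35.56 + (32−44.44)²/44.44 + (35−8.89)²/8.89 + (36−44.44)²/44.44 = 135.7344
df = 5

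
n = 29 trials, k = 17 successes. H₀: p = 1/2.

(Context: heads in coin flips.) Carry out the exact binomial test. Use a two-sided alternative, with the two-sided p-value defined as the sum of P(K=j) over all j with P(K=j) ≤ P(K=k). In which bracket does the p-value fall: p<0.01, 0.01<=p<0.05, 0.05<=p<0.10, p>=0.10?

p-value bracket: p>=0.10

Exact binomial: n=29, k=17, p₀=1/2=0.5000
P(X=j) = C(n,j)·p₀^j·(1−p₀)^(n−j); p = Σ P(X=j) over j with P(X=j) ≤ P(X=17)
p-value (two-sided) = 0.45826
→ bracket: p>=0.10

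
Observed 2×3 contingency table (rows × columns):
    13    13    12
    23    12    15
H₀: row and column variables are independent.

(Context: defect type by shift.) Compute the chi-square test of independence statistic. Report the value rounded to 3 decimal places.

Row totals [38, 50], col totals [36, 25, 27], n=88
χ² = (13−15.55)²/15.55 + (13−10.80)²/10.80 + (12−11.66)²/11.66 + (23−20.45)²/20.45 + (12−14.20)²/14.20 + (15−15.34)²/15.34 = 1.5434
df = 2

test statistic = 1.543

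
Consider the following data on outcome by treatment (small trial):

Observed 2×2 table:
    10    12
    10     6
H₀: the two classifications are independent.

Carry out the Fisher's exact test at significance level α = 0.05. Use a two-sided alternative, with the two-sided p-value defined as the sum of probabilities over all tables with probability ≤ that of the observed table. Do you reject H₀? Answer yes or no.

reject H₀: no

Margins: r₁=22, r₂=16, c₁=20, c₂=18, n=38
p_obs = C(22,10)·C(16,10)/C(38,20); sum pmf over tables with pmf ≤ p_obs
p-value (two-sided) = 0.34234
At α=0.05: p ≥ α → fail to reject H₀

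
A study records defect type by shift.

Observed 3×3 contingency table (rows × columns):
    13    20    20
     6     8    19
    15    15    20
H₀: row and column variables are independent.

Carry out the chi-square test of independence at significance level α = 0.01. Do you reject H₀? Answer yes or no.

Row totals [53, 33, 50], col totals [34, 43, 59], n=136
χ² = (13−13.25)²/13.25 + (20−16.76)²/16.76 + (20−22.99)²/22.99 + (6−8.25)²/8.25 + (8−10.43)²/10.43 + (19−14.32)²/14.32 + (15−12.50)²/12.50 + (15−15.81)²/15.81 + (20−21.69)²/21.69 = 4.4087
df = 4
p-value (upper-tail) = 0.35351
At α=0.01: p ≥ α → fail to reject H₀

reject H₀: no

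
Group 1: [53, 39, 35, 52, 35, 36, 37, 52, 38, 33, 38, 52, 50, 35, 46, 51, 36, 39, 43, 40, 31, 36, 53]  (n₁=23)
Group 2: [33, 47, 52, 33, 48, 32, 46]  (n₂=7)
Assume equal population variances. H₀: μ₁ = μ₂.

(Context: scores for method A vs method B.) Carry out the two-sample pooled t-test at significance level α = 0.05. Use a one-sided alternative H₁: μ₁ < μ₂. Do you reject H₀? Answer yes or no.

x̄₁=41.739, s₁=7.503, n₁=23
x̄₂=41.571, s₂=8.541, n₂=7
s_p² = [22·7.503² + 6·8.541²]/28 = 59.8625
SE = √(s_p²·(1/23+1/7)) = 3.3398
t = (41.739−41.571)/3.3398 = 0.0502
df = 28
p-value (one-sided, H₁ less) = 0.51985
At α=0.05: p ≥ α → fail to reject H₀

reject H₀: no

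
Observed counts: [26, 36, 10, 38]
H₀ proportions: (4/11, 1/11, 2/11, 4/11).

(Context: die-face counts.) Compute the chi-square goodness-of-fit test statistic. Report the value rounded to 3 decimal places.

test statistic = 77.600

n = 110; E_i = n·p_i = [40.00, 10.00, 20.00, 40.00]
χ² = (26−40.00)²/40.00 + (36−10.00)²/10.00 + (10−20.00)²/20.00 + (38−40.00)²/40.00 = 77.6000
df = 3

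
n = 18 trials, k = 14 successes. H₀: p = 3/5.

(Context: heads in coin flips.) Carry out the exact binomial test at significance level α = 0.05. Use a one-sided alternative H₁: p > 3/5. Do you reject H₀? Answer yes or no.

Exact binomial: n=18, k=14, p₀=3/5=0.6000
P(X≥14) from Σ C(n,i)·p₀^i·(1−p₀)^(n−i)
p-value (one-sided, H₁ greater) = 0.09417
At α=0.05: p ≥ α → fail to reject H₀

reject H₀: no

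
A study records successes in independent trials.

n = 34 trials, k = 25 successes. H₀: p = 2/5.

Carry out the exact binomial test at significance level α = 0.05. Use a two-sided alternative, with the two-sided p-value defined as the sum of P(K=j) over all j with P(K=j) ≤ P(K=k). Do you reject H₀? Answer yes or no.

Exact binomial: n=34, k=25, p₀=2/5=0.4000
P(X=j) = C(n,j)·p₀^j·(1−p₀)^(n−j); p = Σ P(X=j) over j with P(X=j) ≤ P(X=25)
p-value (two-sided) = 0.00014
At α=0.05: p < α → reject H₀

reject H₀: yes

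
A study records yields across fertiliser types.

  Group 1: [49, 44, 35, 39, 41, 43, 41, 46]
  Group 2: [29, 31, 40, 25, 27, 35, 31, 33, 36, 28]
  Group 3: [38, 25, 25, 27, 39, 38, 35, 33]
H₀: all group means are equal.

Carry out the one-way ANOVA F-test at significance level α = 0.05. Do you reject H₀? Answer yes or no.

reject H₀: yes

Group means [42.25, 31.50, 32.50], grand mean 35.115
SSB = Σnᵢ(x̄ᵢ−x̄)² = 592.654; SSW = ΣΣ(x−x̄ᵢ)² = 570.000
MSB = 592.654/2 = 296.3269; MSW = 570.000/23 = 24.7826
F = MSB/MSW = 11.9571
df = (2, 23)
p-value (upper-tail) = 0.00028
At α=0.05: p < α → reject H₀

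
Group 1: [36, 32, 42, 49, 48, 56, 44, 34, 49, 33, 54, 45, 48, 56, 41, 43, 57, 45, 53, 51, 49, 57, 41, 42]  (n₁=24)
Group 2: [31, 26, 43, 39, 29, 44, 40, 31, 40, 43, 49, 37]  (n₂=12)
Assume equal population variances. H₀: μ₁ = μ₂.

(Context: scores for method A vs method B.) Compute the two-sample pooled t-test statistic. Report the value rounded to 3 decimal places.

x̄₁=46.042, s₁=7.578, n₁=24
x̄₂=37.667, s₂=6.998, n₂=12
s_p² = [23·7.578² + 11·6.998²]/34 = 54.6949
SE = √(s_p²·(1/24+1/12)) = 2.6147
t = (46.042−37.667)/2.6147 = 3.2030
df = 34

test statistic = 3.203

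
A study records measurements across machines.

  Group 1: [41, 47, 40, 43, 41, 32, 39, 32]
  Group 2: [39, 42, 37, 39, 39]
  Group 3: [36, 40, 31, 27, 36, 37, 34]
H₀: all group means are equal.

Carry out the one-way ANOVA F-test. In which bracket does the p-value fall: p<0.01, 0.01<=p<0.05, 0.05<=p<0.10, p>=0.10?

p-value bracket: 0.05<=p<0.10

Group means [39.38, 39.20, 34.43], grand mean 37.600
SSB = Σnᵢ(x̄ᵢ−x̄)² = 108.411; SSW = ΣΣ(x−x̄ᵢ)² = 308.389
MSB = 108.411/2 = 54.2054; MSW = 308.389/17 = 18.1405
F = MSB/MSW = 2.9881
df = (2, 17)
p-value (upper-tail) = 0.07726
→ bracket: 0.05<=p<0.10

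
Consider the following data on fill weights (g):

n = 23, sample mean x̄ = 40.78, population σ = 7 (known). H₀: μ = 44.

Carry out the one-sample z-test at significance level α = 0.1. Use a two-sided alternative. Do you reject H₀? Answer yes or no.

SE = σ/√n = 7/√23 = 1.4596
z = (x̄−μ₀)/SE = (40.78−44)/1.4596 = -2.2061
p-value (two-sided) = 0.02738
At α=0.1: p < α → reject H₀

reject H₀: yes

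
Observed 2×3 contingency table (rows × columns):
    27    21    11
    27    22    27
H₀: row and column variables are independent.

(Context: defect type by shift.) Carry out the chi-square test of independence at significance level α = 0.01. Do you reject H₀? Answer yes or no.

reject H₀: no

Row totals [59, 76], col totals [54, 43, 38], n=135
χ² = (27−23.60)²/23.60 + (21−18.79)²/18.79 + (11−16.61)²/16.61 + (27−30.40)²/30.40 + (22−24.21)²/24.21 + (27−21.39)²/21.39 = 4.6938
df = 2
p-value (upper-tail) = 0.09567
At α=0.01: p ≥ α → fail to reject H₀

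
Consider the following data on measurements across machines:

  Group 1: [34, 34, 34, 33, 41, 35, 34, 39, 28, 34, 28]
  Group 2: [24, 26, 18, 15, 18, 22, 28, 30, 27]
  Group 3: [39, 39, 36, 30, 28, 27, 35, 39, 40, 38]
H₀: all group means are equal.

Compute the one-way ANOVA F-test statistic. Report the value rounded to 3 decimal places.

test statistic = 19.122

Group means [34.00, 23.11, 35.10], grand mean 31.100
SSB = Σnᵢ(x̄ᵢ−x̄)² = 826.911; SSW = ΣΣ(x−x̄ᵢ)² = 583.789
MSB = 826.911/2 = 413.4556; MSW = 583.789/27 = 21.6218
F = MSB/MSW = 19.1222
df = (2, 27)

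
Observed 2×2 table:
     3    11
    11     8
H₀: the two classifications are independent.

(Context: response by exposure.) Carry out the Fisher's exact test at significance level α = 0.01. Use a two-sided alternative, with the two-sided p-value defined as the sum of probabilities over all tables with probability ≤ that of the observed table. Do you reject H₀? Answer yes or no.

Margins: r₁=14, r₂=19, c₁=14, c₂=19, n=33
p_obs = C(14,3)·C(19,11)/C(33,14); sum pmf over tables with pmf ≤ p_obs
p-value (two-sided) = 0.07330
At α=0.01: p ≥ α → fail to reject H₀

reject H₀: no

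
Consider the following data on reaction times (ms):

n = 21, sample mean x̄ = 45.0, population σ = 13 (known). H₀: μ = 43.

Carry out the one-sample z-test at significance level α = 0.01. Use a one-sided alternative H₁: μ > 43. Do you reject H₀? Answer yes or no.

SE = σ/√n = 13/√21 = 2.8368
z = (x̄−μ₀)/SE = (45.0−43)/2.8368 = 0.7050
p-value (one-sided, H₁ greater) = 0.24040
At α=0.01: p ≥ α → fail to reject H₀

reject H₀: no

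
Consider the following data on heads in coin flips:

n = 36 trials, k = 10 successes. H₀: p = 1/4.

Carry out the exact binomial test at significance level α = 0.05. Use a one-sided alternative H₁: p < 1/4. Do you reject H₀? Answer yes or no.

reject H₀: no

Exact binomial: n=36, k=10, p₀=1/4=0.2500
P(X≤10) from Σ C(n,i)·p₀^i·(1−p₀)^(n−i)
p-value (one-sided, H₁ less) = 0.72514
At α=0.05: p ≥ α → fail to reject H₀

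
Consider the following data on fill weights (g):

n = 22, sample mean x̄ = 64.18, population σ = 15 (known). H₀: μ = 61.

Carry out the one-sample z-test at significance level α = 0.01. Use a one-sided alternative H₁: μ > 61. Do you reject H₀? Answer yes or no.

SE = σ/√n = 15/√22 = 3.1980
z = (x̄−μ₀)/SE = (64.18−61)/3.1980 = 0.9944
p-value (one-sided, H₁ greater) = 0.16002
At α=0.01: p ≥ α → fail to reject H₀

reject H₀: no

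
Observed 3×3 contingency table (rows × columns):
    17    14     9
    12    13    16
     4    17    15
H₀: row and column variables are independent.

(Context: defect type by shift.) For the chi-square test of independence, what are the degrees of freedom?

df = (r−1)(c−1) = (3−1)·(3−1) = 4

degrees of freedom = 4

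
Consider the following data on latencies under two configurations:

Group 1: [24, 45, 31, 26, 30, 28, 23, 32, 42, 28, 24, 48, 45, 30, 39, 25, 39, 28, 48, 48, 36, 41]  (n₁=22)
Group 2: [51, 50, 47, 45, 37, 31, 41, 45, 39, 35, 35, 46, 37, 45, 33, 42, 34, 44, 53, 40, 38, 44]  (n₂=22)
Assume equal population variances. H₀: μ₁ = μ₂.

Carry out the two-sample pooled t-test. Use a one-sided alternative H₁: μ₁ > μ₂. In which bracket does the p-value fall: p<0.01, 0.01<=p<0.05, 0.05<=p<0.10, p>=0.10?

x̄₁=34.545, s₁=8.754, n₁=22
x̄₂=41.455, s₂=6.092, n₂=22
s_p² = [21·8.754² + 21·6.092²]/42 = 56.8788
SE = √(s_p²·(1/22+1/22)) = 2.2739
t = (34.545−41.455)/2.2739 = -3.0384
df = 42
p-value (one-sided, H₁ greater) = 0.99796
→ bracket: p>=0.10

p-value bracket: p>=0.10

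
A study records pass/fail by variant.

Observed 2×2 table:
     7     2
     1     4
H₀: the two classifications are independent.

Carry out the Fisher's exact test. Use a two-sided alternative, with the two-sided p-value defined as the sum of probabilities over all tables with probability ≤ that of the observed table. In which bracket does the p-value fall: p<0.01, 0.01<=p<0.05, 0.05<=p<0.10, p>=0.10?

Margins: r₁=9, r₂=5, c₁=8, c₂=6, n=14
p_obs = C(9,7)·C(5,1)/C(14,8); sum pmf over tables with pmf ≤ p_obs
p-value (two-sided) = 0.09091
→ bracket: 0.05<=p<0.10

p-value bracket: 0.05<=p<0.10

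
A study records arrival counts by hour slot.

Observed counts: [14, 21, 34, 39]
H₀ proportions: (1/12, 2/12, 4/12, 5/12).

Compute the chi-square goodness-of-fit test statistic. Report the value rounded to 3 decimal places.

n = 108; E_i = n·p_i = [9.00, 18.00, 36.00, 45.00]
χ² = (14−9.00)²/9.00 + (21−18.00)²/18.00 + (34−36.00)²/36.00 + (39−45.00)²/45.00 = 4.1889
df = 3

test statistic = 4.189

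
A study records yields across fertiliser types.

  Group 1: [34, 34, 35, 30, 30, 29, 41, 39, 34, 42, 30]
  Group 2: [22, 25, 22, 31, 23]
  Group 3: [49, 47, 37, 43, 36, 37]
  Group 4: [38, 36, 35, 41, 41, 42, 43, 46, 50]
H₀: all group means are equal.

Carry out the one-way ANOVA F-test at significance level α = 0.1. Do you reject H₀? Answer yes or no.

Group means [34.36, 24.60, 41.50, 41.33], grand mean 36.194
SSB = Σnᵢ(x̄ᵢ−x̄)² = 1115.593; SSW = ΣΣ(x−x̄ᵢ)² = 607.245
MSB = 1115.593/3 = 371.8644; MSW = 607.245/27 = 22.4906
F = MSB/MSW = 16.5342
df = (3, 27)
p-value (upper-tail) = 0.00000
At α=0.1: p < α → reject H₀

reject H₀: yes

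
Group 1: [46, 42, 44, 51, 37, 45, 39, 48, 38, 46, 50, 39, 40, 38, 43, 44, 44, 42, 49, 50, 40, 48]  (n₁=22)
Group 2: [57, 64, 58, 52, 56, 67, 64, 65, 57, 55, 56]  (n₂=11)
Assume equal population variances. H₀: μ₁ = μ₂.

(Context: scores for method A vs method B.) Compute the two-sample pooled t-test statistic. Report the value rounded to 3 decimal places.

test statistic = -9.187

x̄₁=43.773, s₁=4.353, n₁=22
x̄₂=59.182, s₂=4.916, n₂=11
s_p² = [21·4.353² + 10·4.916²]/31 = 20.6290
SE = √(s_p²·(1/22+1/11)) = 1.6772
t = (43.773−59.182)/1.6772 = -9.1873
df = 31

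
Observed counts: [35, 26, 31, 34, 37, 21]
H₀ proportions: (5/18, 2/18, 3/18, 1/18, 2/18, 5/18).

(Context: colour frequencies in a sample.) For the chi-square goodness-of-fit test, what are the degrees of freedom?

degrees of freedom = 5

df = k − 1 = 6 − 1 = 5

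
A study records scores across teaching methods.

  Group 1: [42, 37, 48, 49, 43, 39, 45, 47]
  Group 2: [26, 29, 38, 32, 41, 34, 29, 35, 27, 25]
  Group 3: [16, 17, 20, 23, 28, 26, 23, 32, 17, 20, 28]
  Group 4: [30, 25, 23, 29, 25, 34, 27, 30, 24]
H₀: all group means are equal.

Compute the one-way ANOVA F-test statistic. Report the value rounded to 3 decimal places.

test statistic = 32.016

Group means [43.75, 31.60, 22.73, 27.44], grand mean 30.605
SSB = Σnᵢ(x̄ᵢ−x̄)² = 2164.775; SSW = ΣΣ(x−x̄ᵢ)² = 766.304
MSB = 2164.775/3 = 721.5916; MSW = 766.304/34 = 22.5384
F = MSB/MSW = 32.0162
df = (3, 34)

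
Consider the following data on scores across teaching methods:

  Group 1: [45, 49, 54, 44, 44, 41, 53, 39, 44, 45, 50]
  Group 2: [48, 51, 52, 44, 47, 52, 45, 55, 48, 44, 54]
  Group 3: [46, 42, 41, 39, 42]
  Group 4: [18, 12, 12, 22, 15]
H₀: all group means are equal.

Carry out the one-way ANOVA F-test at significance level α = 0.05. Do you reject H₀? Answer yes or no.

reject H₀: yes

Group means [46.18, 49.09, 42.00, 15.80], grand mean 41.781
SSB = Σnᵢ(x̄ᵢ−x̄)² = 4176.123; SSW = ΣΣ(x−x̄ᵢ)² = 479.345
MSB = 4176.123/3 = 1392.0411; MSW = 479.345/28 = 17.1195
F = MSB/MSW = 81.3133
df = (3, 28)
p-value (upper-tail) = 0.00000
At α=0.05: p < α → reject H₀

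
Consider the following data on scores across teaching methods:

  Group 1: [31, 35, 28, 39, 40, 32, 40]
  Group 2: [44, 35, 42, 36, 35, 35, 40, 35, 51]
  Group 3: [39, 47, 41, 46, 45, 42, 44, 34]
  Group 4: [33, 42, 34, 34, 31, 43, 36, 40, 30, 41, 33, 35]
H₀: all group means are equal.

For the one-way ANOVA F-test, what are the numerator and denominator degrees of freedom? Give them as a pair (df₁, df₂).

k = 4 groups, N = 36 total
df = (k−1, N−k) = (4−1, 36−4) = (3, 32)

degrees of freedom = [3, 32]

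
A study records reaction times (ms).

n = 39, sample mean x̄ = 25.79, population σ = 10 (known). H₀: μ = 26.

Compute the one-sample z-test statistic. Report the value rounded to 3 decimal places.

test statistic = -0.131

SE = σ/√n = 10/√39 = 1.6013
z = (x̄−μ₀)/SE = (25.79−26)/1.6013 = -0.1311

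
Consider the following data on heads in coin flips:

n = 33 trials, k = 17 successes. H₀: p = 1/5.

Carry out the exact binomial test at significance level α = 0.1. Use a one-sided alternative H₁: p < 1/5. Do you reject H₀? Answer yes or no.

Exact binomial: n=33, k=17, p₀=1/5=0.2000
P(X≤17) from Σ C(n,i)·p₀^i·(1−p₀)^(n−i)
p-value (one-sided, H₁ less) = 0.99999
At α=0.1: p ≥ α → fail to reject H₀

reject H₀: no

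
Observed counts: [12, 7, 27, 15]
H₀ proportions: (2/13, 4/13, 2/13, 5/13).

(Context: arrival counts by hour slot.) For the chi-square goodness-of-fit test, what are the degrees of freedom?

df = k − 1 = 4 − 1 = 3

degrees of freedom = 3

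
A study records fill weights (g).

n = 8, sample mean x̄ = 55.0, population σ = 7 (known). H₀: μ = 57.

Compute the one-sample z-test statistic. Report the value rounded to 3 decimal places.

test statistic = -0.808

SE = σ/√n = 7/√8 = 2.4749
z = (x̄−μ₀)/SE = (55.0−57)/2.4749 = -0.8081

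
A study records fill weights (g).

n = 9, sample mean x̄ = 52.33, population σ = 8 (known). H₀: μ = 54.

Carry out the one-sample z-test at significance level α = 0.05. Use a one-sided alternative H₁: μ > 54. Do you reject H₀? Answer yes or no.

SE = σ/√n = 8/√9 = 2.6667
z = (x̄−μ₀)/SE = (52.33−54)/2.6667 = -0.6263
p-value (one-sided, H₁ greater) = 0.73442
At α=0.05: p ≥ α → fail to reject H₀

reject H₀: no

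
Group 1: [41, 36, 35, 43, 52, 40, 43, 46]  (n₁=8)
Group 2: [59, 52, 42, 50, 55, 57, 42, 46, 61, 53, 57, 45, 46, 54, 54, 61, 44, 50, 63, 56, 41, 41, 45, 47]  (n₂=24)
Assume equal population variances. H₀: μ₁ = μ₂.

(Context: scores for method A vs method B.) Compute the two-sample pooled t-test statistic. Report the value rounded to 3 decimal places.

x̄₁=42.000, s₁=5.451, n₁=8
x̄₂=50.875, s₂=6.899, n₂=24
s_p² = [7·5.451² + 23·6.899²]/30 = 43.4208
SE = √(s_p²·(1/8+1/24)) = 2.6901
t = (42.000−50.875)/2.6901 = -3.2991
df = 30

test statistic = -3.299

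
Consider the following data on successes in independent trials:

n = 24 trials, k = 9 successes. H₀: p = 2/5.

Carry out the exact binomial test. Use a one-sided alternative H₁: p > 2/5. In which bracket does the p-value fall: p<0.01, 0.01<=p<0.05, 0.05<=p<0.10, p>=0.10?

p-value bracket: p>=0.10

Exact binomial: n=24, k=9, p₀=2/5=0.4000
P(X≥9) from Σ C(n,i)·p₀^i·(1−p₀)^(n−i)
p-value (one-sided, H₁ greater) = 0.67208
→ bracket: p>=0.10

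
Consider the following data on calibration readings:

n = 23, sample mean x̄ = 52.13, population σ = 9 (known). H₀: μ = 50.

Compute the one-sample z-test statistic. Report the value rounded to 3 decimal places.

test statistic = 1.135

SE = σ/√n = 9/√23 = 1.8766
z = (x̄−μ₀)/SE = (52.13−50)/1.8766 = 1.1350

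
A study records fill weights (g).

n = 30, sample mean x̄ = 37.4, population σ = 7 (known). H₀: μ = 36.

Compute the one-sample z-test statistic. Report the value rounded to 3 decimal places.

test statistic = 1.095

SE = σ/√n = 7/√30 = 1.2780
z = (x̄−μ₀)/SE = (37.4−36)/1.2780 = 1.0954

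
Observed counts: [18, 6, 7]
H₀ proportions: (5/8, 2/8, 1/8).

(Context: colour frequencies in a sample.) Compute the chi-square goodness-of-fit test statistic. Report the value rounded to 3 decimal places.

test statistic = 3.013

n = 31; E_i = n·p_i = [19.38, 7.75, 3.88]
χ² = (18−19.38)²/19.38 + (6−7.75)²/7.75 + (7−3.88)²/3.88 = 3.0129
df = 2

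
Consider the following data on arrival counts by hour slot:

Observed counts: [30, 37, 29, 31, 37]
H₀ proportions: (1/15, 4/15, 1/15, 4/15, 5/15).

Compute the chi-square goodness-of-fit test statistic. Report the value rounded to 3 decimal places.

test statistic = 73.558

n = 164; E_i = n·p_i = [10.93, 43.73, 10.93, 43.73, 54.67]
χ² = (30−10.93)²/10.93 + (37−43.73)²/43.73 + (29−10.93)²/10.93 + (31−43.73)²/43.73 + (37−54.67)²/54.67 = 73.5579
df = 4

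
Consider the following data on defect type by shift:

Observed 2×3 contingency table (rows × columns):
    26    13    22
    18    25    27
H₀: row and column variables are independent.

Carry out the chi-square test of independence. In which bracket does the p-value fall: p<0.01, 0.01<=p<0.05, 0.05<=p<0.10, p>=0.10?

Row totals [61, 70], col totals [44, 38, 49], n=131
χ² = (26−20.49)²/20.49 + (13−17.69)²/17.69 + (22−22.82)²/22.82 + (18−23.51)²/23.51 + (25−20.31)²/20.31 + (27−26.18)²/26.18 = 5.1603
df = 2
p-value (upper-tail) = 0.07576
→ bracket: 0.05<=p<0.10

p-value bracket: 0.05<=p<0.10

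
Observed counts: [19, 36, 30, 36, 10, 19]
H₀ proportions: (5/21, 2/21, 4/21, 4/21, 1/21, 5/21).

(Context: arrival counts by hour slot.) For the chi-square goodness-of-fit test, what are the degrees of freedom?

degrees of freedom = 5

df = k − 1 = 6 − 1 = 5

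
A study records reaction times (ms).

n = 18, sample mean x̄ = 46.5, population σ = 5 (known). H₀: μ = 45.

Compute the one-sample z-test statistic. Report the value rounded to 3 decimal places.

test statistic = 1.273

SE = σ/√n = 5/√18 = 1.1785
z = (x̄−μ₀)/SE = (46.5−45)/1.1785 = 1.2728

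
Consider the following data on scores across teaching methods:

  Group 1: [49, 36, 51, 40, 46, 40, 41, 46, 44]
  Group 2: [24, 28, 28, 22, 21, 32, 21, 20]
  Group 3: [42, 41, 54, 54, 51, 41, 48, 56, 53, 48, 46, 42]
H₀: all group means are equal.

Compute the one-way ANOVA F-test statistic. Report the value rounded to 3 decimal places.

Group means [43.67, 24.50, 48.00], grand mean 40.172
SSB = Σnᵢ(x̄ᵢ−x̄)² = 2810.138; SSW = ΣΣ(x−x̄ᵢ)² = 662.000
MSB = 2810.138/2 = 1405.0690; MSW = 662.000/26 = 25.4615
F = MSB/MSW = 55.1840
df = (2, 26)

test statistic = 55.184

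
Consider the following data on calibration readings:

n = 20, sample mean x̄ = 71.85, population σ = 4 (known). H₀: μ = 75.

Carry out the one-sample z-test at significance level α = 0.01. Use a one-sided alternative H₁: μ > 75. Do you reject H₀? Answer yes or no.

SE = σ/√n = 4/√20 = 0.8944
z = (x̄−μ₀)/SE = (71.85−75)/0.8944 = -3.5218
p-value (one-sided, H₁ greater) = 0.99979
At α=0.01: p ≥ α → fail to reject H₀

reject H₀: no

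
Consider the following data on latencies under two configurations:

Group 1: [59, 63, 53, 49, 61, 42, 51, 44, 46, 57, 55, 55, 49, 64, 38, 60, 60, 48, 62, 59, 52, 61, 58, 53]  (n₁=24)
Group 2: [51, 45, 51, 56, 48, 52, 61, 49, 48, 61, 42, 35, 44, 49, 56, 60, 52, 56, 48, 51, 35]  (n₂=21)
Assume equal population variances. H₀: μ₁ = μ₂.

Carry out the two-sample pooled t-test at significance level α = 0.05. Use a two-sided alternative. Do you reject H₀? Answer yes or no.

x̄₁=54.125, s₁=7.091, n₁=24
x̄₂=50.000, s₂=7.246, n₂=21
s_p² = [23·7.091² + 20·7.246²]/43 = 51.3169
SE = √(s_p²·(1/24+1/21)) = 2.1405
t = (54.125−50.000)/2.1405 = 1.9271
df = 43
p-value (two-sided) = 0.06059
At α=0.05: p ≥ α → fail to reject H₀

reject H₀: no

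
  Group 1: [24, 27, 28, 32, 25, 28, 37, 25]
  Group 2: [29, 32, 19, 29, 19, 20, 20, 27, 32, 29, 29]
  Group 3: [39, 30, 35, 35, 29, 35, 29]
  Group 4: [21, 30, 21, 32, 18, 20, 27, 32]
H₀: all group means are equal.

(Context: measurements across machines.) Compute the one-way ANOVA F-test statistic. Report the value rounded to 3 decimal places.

Group means [28.25, 25.91, 33.14, 25.12], grand mean 27.765
SSB = Σnᵢ(x̄ᵢ−x̄)² = 297.976; SSW = ΣΣ(x−x̄ᵢ)² = 732.141
MSB = 297.976/3 = 99.3255; MSW = 732.141/30 = 24.4047
F = MSB/MSW = 4.0699
df = (3, 30)

test statistic = 4.070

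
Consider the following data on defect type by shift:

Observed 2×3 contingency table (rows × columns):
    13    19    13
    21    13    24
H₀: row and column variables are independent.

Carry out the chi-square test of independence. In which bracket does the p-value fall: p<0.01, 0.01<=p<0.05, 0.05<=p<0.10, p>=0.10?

Row totals [45, 58], col totals [34, 32, 37], n=103
χ² = (13−14.85)²/14.85 + (19−13.98)²/13.98 + (13−16.17)²/16.17 + (21−19.15)²/19.15 + (13−18.02)²/18.02 + (24−20.83)²/20.83 = 4.7119
df = 2
p-value (upper-tail) = 0.09480
→ bracket: 0.05<=p<0.10

p-value bracket: 0.05<=p<0.10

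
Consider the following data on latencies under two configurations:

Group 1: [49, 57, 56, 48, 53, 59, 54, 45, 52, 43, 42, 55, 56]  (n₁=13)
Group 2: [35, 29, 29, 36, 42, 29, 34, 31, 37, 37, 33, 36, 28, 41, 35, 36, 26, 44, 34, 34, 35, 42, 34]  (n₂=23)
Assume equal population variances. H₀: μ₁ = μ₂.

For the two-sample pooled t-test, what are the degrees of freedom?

df = n₁ + n₂ − 2 = 13 + 23 − 2 = 34

degrees of freedom = 34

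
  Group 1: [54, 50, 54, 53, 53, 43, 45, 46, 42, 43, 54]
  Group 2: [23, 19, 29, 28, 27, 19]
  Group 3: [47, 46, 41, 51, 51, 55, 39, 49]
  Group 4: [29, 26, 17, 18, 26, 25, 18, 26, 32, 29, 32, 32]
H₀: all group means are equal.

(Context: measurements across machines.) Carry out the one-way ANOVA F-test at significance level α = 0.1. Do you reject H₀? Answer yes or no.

Group means [48.82, 24.17, 47.38, 25.83], grand mean 37.054
SSB = Σnᵢ(x̄ᵢ−x̄)² = 4881.881; SSW = ΣΣ(x−x̄ᵢ)² = 890.011
MSB = 4881.881/3 = 1627.2935; MSW = 890.011/33 = 26.9700
F = MSB/MSW = 60.3371
df = (3, 33)
p-value (upper-tail) = 0.00000
At α=0.1: p < α → reject H₀

reject H₀: yes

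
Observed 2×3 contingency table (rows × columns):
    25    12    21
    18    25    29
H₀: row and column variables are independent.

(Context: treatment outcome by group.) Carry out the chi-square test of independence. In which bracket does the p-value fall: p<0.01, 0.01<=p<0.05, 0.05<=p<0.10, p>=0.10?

Row totals [58, 72], col totals [43, 37, 50], n=130
χ² = (25−19.18)²/19.18 + (12−16.51)²/16.51 + (21−22.31)²/22.31 + (18−23.82)²/23.82 + (25−20.49)²/20.49 + (29−27.69)²/27.69 = 5.5437
df = 2
p-value (upper-tail) = 0.06255
→ bracket: 0.05<=p<0.10

p-value bracket: 0.05<=p<0.10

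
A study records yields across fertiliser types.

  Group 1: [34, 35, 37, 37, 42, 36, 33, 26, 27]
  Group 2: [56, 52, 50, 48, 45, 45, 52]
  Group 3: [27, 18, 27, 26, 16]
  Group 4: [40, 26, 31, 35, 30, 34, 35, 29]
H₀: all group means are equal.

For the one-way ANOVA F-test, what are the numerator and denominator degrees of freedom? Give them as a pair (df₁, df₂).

degrees of freedom = [3, 25]

k = 4 groups, N = 29 total
df = (k−1, N−k) = (4−1, 29−4) = (3, 25)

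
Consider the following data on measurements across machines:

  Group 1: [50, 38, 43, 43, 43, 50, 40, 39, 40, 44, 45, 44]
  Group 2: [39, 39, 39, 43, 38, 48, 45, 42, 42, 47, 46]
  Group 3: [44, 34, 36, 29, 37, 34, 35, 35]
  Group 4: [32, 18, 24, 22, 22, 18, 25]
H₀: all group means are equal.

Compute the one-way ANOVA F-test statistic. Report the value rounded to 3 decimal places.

test statistic = 44.989

Group means [43.25, 42.55, 35.50, 23.00], grand mean 37.684
SSB = Σnᵢ(x̄ᵢ−x̄)² = 2179.233; SSW = ΣΣ(x−x̄ᵢ)² = 548.977
MSB = 2179.233/3 = 726.4111; MSW = 548.977/34 = 16.1464
F = MSB/MSW = 44.9891
df = (3, 34)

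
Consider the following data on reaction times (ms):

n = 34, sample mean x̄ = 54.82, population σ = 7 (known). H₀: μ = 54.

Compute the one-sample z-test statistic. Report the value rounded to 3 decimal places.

test statistic = 0.683

SE = σ/√n = 7/√34 = 1.2005
z = (x̄−μ₀)/SE = (54.82−54)/1.2005 = 0.6831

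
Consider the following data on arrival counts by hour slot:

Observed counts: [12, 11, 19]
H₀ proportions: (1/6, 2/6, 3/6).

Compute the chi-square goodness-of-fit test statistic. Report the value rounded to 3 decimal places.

test statistic = 4.405

n = 42; E_i = n·p_i = [7.00, 14.00, 21.00]
χ² = (12−7.00)²/7.00 + (11−14.00)²/14.00 + (19−21.00)²/21.00 = 4.4048
df = 2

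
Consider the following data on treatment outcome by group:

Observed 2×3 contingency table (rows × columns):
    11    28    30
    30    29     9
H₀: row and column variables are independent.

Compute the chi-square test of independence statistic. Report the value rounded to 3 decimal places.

Row totals [69, 68], col totals [41, 57, 39], n=137
χ² = (11−20.65)²/20.65 + (28−28.71)²/28.71 + (30−19.64)²/19.64 + (30−20.35)²/20.35 + (29−28.29)²/28.29 + (9−19.36)²/19.36 = 20.1239
df = 2

test statistic = 20.124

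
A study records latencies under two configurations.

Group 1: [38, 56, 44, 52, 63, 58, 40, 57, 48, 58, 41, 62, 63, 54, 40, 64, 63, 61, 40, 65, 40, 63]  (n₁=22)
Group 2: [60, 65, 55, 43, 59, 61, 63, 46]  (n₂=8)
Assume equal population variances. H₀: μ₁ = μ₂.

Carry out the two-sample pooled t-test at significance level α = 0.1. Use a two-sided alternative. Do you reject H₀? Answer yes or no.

x̄₁=53.182, s₁=9.850, n₁=22
x̄₂=56.500, s₂=8.000, n₂=8
s_p² = [21·9.850² + 7·8.000²]/28 = 88.7597
SE = √(s_p²·(1/22+1/8)) = 3.8897
t = (53.182−56.500)/3.8897 = -0.8531
df = 28
p-value (two-sided) = 0.40086
At α=0.1: p ≥ α → fail to reject H₀

reject H₀: no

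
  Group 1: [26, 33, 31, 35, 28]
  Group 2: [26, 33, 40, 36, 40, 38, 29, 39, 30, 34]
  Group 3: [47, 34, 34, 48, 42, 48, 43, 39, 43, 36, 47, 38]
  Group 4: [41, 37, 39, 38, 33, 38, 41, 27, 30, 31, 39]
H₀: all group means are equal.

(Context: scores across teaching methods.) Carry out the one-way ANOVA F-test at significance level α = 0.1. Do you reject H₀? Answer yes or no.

reject H₀: yes

Group means [30.60, 34.50, 41.58, 35.82], grand mean 36.605
SSB = Σnᵢ(x̄ᵢ−x̄)² = 528.826; SSW = ΣΣ(x−x̄ᵢ)² = 812.253
MSB = 528.826/3 = 176.2753; MSW = 812.253/34 = 23.8898
F = MSB/MSW = 7.3787
df = (3, 34)
p-value (upper-tail) = 0.00062
At α=0.1: p < α → reject H₀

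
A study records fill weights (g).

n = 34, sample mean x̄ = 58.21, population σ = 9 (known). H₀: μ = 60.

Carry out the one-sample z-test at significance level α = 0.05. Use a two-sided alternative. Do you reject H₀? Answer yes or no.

SE = σ/√n = 9/√34 = 1.5435
z = (x̄−μ₀)/SE = (58.21−60)/1.5435 = -1.1597
p-value (two-sided) = 0.24617
At α=0.05: p ≥ α → fail to reject H₀

reject H₀: no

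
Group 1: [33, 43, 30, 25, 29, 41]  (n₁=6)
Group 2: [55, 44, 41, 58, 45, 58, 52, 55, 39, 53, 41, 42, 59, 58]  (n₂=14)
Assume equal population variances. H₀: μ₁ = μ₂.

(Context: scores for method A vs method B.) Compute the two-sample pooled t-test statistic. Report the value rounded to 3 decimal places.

test statistic = -4.547

x̄₁=33.500, s₁=7.092, n₁=6
x̄₂=50.000, s₂=7.565, n₂=14
s_p² = [5·7.092² + 13·7.565²]/18 = 55.3056
SE = √(s_p²·(1/6+1/14)) = 3.6288
t = (33.500−50.000)/3.6288 = -4.5470
df = 18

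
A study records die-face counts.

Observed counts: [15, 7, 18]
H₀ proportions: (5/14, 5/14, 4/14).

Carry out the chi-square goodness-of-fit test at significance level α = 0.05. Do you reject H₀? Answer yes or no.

n = 40; E_i = n·p_i = [14.29, 14.29, 11.43]
χ² = (15−14.29)²/14.29 + (7−14.29)²/14.29 + (18−11.43)²/11.43 = 7.5300
df = 2
p-value (upper-tail) = 0.02317
At α=0.05: p < α → reject H₀

reject H₀: yes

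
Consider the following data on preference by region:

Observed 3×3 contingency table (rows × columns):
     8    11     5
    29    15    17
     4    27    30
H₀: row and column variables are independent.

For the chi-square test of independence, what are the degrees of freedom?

degrees of freedom = 4

df = (r−1)(c−1) = (3−1)·(3−1) = 4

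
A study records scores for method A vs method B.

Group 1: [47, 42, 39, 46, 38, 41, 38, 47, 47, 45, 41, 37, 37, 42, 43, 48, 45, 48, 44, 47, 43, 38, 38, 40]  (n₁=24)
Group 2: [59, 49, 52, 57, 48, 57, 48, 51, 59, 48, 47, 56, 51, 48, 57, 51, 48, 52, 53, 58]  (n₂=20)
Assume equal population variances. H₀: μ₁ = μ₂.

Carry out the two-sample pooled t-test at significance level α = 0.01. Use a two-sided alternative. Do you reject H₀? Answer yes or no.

x̄₁=42.542, s₁=3.811, n₁=24
x̄₂=52.450, s₂=4.224, n₂=20
s_p² = [23·3.811² + 19·4.224²]/42 = 16.0216
SE = √(s_p²·(1/24+1/20)) = 1.2119
t = (42.542−52.450)/1.2119 = -8.1760
df = 42
p-value (two-sided) = 0.00000
At α=0.01: p < α → reject H₀

reject H₀: yes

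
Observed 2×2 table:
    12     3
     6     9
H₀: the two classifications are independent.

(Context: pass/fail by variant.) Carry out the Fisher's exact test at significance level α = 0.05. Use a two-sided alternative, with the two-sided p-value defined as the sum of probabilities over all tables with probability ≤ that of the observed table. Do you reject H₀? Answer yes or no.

reject H₀: no

Margins: r₁=15, r₂=15, c₁=18, c₂=12, n=30
p_obs = C(15,12)·C(15,6)/C(30,18); sum pmf over tables with pmf ≤ p_obs
p-value (two-sided) = 0.06043
At α=0.05: p ≥ α → fail to reject H₀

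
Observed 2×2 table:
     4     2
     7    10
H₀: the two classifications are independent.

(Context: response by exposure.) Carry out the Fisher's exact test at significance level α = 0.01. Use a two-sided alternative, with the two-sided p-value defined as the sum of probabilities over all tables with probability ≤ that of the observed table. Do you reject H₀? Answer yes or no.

reject H₀: no

Margins: r₁=6, r₂=17, c₁=11, c₂=12, n=23
p_obs = C(6,4)·C(17,7)/C(23,11); sum pmf over tables with pmf ≤ p_obs
p-value (two-sided) = 0.37071
At α=0.01: p ≥ α → fail to reject H₀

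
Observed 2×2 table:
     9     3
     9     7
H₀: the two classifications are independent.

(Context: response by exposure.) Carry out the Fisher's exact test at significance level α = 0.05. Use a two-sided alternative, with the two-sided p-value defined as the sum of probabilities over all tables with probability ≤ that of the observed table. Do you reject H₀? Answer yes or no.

reject H₀: no

Margins: r₁=12, r₂=16, c₁=18, c₂=10, n=28
p_obs = C(12,9)·C(16,9)/C(28,18); sum pmf over tables with pmf ≤ p_obs
p-value (two-sided) = 0.43432
At α=0.05: p ≥ α → fail to reject H₀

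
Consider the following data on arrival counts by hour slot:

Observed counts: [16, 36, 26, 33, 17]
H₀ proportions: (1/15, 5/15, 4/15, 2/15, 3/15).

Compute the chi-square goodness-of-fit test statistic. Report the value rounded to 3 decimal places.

n = 128; E_i = n·p_i = [8.53, 42.67, 34.13, 17.07, 25.60]
χ² = (16−8.53)²/8.53 + (36−42.67)²/42.67 + (26−34.13)²/34.13 + (33−17.07)²/17.07 + (17−25.60)²/25.60 = 27.2773
df = 4

test statistic = 27.277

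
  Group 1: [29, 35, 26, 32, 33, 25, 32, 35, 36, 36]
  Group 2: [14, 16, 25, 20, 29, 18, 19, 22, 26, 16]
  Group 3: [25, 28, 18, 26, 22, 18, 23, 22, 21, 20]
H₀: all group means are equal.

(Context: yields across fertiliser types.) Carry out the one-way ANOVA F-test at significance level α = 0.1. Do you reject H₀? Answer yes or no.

Group means [31.90, 20.50, 22.30], grand mean 24.900
SSB = Σnᵢ(x̄ᵢ−x̄)² = 751.200; SSW = ΣΣ(x−x̄ᵢ)² = 459.500
MSB = 751.200/2 = 375.6000; MSW = 459.500/27 = 17.0185
F = MSB/MSW = 22.0701
df = (2, 27)
p-value (upper-tail) = 0.00000
At α=0.1: p < α → reject H₀

reject H₀: yes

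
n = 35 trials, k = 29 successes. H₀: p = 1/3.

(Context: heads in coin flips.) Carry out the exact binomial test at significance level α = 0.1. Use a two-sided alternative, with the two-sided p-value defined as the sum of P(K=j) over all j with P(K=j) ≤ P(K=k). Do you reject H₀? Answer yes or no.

reject H₀: yes

Exact binomial: n=35, k=29, p₀=1/3=0.3333
P(X=j) = C(n,j)·p₀^j·(1−p₀)^(n−j); p = Σ P(X=j) over j with P(X=j) ≤ P(X=29)
p-value (two-sided) = 0.00000
At α=0.1: p < α → reject H₀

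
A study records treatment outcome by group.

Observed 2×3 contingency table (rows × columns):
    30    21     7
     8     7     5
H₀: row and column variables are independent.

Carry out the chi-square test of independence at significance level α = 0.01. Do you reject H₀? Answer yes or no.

reject H₀: no

Row totals [58, 20], col totals [38, 28, 12], n=78
χ² = (30−28.26)²/28.26 + (21−20.82)²/20.82 + (7−8.92)²/8.92 + (8−9.74)²/9.74 + (7−7.18)²/7.18 + (5−3.08)²/3.08 = 2.0420
df = 2
p-value (upper-tail) = 0.36023
At α=0.01: p ≥ α → fail to reject H₀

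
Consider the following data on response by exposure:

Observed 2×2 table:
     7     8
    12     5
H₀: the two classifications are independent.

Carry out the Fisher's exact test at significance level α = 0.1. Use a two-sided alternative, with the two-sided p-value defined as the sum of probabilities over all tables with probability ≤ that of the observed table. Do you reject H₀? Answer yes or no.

reject H₀: no

Margins: r₁=15, r₂=17, c₁=19, c₂=13, n=32
p_obs = C(15,7)·C(17,12)/C(32,19); sum pmf over tables with pmf ≤ p_obs
p-value (two-sided) = 0.28037
At α=0.1: p ≥ α → fail to reject H₀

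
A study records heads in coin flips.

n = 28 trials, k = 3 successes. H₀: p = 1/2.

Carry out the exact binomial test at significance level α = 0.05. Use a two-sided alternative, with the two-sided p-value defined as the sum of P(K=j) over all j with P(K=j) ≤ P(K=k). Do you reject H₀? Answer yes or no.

reject H₀: yes

Exact binomial: n=28, k=3, p₀=1/2=0.5000
P(X=j) = C(n,j)·p₀^j·(1−p₀)^(n−j); p = Σ P(X=j) over j with P(X=j) ≤ P(X=3)
p-value (two-sided) = 0.00003
At α=0.05: p < α → reject H₀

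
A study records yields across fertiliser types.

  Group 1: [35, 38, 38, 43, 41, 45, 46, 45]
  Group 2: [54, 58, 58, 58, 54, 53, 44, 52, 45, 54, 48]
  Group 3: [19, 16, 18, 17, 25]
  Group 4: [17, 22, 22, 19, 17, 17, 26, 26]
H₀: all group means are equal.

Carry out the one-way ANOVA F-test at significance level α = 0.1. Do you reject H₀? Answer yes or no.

reject H₀: yes

Group means [41.38, 52.55, 19.00, 20.75], grand mean 36.562
SSB = Σnᵢ(x̄ᵢ−x̄)² = 6537.773; SSW = ΣΣ(x−x̄ᵢ)² = 514.102
MSB = 6537.773/3 = 2179.2576; MSW = 514.102/28 = 18.3608
F = MSB/MSW = 118.6908
df = (3, 28)
p-value (upper-tail) = 0.00000
At α=0.1: p < α → reject H₀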